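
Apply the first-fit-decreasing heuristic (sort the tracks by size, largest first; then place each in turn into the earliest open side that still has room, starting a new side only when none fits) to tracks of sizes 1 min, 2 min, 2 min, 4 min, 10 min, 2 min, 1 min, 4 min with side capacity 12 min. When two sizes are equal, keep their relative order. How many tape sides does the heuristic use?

3

Sorted descending: 10, 4, 4, 2, 2, 2, 1, 1.
  10 → side 1 (new)  [load 10/12]
  4 → side 2 (new)  [load 4/12]
  4 → side 2  [load 8/12]
  2 → side 1  [load 12/12]
  2 → side 2  [load 10/12]
  2 → side 2  [load 12/12]
  1 → side 3 (new)  [load 1/12]
  1 → side 3  [load 2/12]
3 tape sides opened.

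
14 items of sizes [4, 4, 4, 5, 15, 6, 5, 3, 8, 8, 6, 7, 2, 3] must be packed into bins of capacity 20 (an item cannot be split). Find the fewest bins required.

4

Total = 15 + 8 + 8 + 7 + 6 + 6 + 5 + 5 + 4 + 4 + 4 + 3 + 3 + 2 = 80.
Lower bound: ⌈80/20⌉ = 4 bins.
A packing using 4 bins:
  bin 1: 15 + 5 = 20
  bin 2: 8 + 8 + 4 = 20
  bin 3: 7 + 6 + 5 + 2 = 20
  bin 4: 6 + 4 + 4 + 3 + 3 = 20
This matches the lower bound, so 4 is optimal.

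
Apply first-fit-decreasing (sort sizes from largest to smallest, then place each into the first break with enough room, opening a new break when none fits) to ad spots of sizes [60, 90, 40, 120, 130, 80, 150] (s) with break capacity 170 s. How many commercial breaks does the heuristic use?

Sorted descending: 150, 130, 120, 90, 80, 60, 40.
  150 → break 1 (new)  [load 150/170]
  130 → break 2 (new)  [load 130/170]
  120 → break 3 (new)  [load 120/170]
  90 → break 4 (new)  [load 90/170]
  80 → break 4  [load 170/170]
  60 → break 5 (new)  [load 60/170]
  40 → break 2  [load 170/170]
5 commercial breaks opened.

5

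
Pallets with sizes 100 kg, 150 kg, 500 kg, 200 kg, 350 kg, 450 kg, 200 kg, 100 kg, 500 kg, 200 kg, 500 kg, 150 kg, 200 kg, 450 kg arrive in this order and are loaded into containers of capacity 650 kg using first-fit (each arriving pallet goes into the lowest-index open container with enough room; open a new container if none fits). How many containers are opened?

7

  100 → container 1 (new)  [load 100/650]
  150 → container 1  [load 250/650]
  500 → container 2 (new)  [load 500/650]
  200 → container 1  [load 450/650]
  350 → container 3 (new)  [load 350/650]
  450 → container 4 (new)  [load 450/650]
  200 → container 1  [load 650/650]
  100 → container 2  [load 600/650]
  500 → container 5 (new)  [load 500/650]
  200 → container 3  [load 550/650]
  500 → container 6 (new)  [load 500/650]
  150 → container 4  [load 600/650]
  200 → container 7 (new)  [load 200/650]
  450 → container 7  [load 650/650]
7 containers opened.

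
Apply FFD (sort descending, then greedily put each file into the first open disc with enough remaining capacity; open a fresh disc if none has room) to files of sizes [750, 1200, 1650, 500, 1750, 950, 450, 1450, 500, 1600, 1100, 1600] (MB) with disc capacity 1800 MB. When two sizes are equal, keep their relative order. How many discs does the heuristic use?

Sorted descending: 1750, 1650, 1600, 1600, 1450, 1200, 1100, 950, 750, 500, 500, 450.
  1750 → disc 1 (new)  [load 1750/1800]
  1650 → disc 2 (new)  [load 1650/1800]
  1600 → disc 3 (new)  [load 1600/1800]
  1600 → disc 4 (new)  [load 1600/1800]
  1450 → disc 5 (new)  [load 1450/1800]
  1200 → disc 6 (new)  [load 1200/1800]
  1100 → disc 7 (new)  [load 1100/1800]
  950 → disc 8 (new)  [load 950/1800]
  750 → disc 8  [load 1700/1800]
  500 → disc 6  [load 1700/1800]
  500 → disc 7  [load 1600/1800]
  450 → disc 9 (new)  [load 450/1800]
9 discs opened.

9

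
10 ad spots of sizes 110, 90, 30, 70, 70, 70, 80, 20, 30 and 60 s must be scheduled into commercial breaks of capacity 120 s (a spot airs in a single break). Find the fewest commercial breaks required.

Total = 110 + 90 + 80 + 70 + 70 + 70 + 60 + 30 + 30 + 20 = 630 s.
Lower bound: ⌈630/120⌉ = 6 commercial breaks.
A packing using 7 commercial breaks:
  break 1: 110 = 110
  break 2: 90 + 30 = 120
  break 3: 80 + 30 = 110
  break 4: 70 + 20 = 90
  break 5: 70 = 70
  break 6: 70 = 70
  break 7: 60 = 60
No arrangement into 6 commercial breaks stays within capacity, so 7 is optimal.

7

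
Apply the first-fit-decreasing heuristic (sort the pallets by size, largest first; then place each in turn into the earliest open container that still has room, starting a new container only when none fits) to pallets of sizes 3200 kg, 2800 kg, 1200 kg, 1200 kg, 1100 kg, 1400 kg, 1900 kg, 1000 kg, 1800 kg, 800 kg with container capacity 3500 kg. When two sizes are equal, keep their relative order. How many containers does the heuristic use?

6

Sorted descending: 3200, 2800, 1900, 1800, 1400, 1200, 1200, 1100, 1000, 800.
  3200 → container 1 (new)  [load 3200/3500]
  2800 → container 2 (new)  [load 2800/3500]
  1900 → container 3 (new)  [load 1900/3500]
  1800 → container 4 (new)  [load 1800/3500]
  1400 → container 3  [load 3300/3500]
  1200 → container 4  [load 3000/3500]
  1200 → container 5 (new)  [load 1200/3500]
  1100 → container 5  [load 2300/3500]
  1000 → container 5  [load 3300/3500]
  800 → container 6 (new)  [load 800/3500]
6 containers opened.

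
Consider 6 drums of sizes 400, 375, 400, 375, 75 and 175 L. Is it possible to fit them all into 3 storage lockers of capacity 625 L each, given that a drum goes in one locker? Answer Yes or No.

Total = 1800 L; ⌈1800/625⌉ = 3.
4 drums each exceed half the capacity and cannot share a locker, forcing at least 4 storage lockers.
At least 4 storage lockers are required, but only 3 are allowed.

No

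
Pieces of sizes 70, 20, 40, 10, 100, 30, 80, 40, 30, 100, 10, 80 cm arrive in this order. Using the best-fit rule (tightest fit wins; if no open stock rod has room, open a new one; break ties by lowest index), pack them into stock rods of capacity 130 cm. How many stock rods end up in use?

  70 → stock rod 1 (new)  [load 70/130]
  20 → stock rod 1  [load 90/130]
  40 → stock rod 1  [load 130/130]
  10 → stock rod 2 (new)  [load 10/130]
  100 → stock rod 2  [load 110/130]
  30 → stock rod 3 (new)  [load 30/130]
  80 → stock rod 3  [load 110/130]
  40 → stock rod 4 (new)  [load 40/130]
  30 → stock rod 4  [load 70/130]
  100 → stock rod 5 (new)  [load 100/130]
  10 → stock rod 2  [load 120/130]
  80 → stock rod 6 (new)  [load 80/130]
6 stock rods opened.

6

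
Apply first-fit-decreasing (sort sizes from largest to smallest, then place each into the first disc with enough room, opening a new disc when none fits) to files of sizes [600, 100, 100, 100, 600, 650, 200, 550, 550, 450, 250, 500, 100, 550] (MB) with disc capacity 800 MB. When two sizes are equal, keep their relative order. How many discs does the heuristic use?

8

Sorted descending: 650, 600, 600, 550, 550, 550, 500, 450, 250, 200, 100, 100, 100, 100.
  650 → disc 1 (new)  [load 650/800]
  600 → disc 2 (new)  [load 600/800]
  600 → disc 3 (new)  [load 600/800]
  550 → disc 4 (new)  [load 550/800]
  550 → disc 5 (new)  [load 550/800]
  550 → disc 6 (new)  [load 550/800]
  500 → disc 7 (new)  [load 500/800]
  450 → disc 8 (new)  [load 450/800]
  250 → disc 4  [load 800/800]
  200 → disc 2  [load 800/800]
  100 → disc 1  [load 750/800]
  100 → disc 3  [load 700/800]
  100 → disc 3  [load 800/800]
  100 → disc 5  [load 650/800]
8 discs opened.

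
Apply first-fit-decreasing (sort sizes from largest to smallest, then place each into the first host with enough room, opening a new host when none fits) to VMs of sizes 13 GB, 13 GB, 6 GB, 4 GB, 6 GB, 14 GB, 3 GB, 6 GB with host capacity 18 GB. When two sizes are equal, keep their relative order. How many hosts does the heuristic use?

4

Sorted descending: 14, 13, 13, 6, 6, 6, 4, 3.
  14 → host 1 (new)  [load 14/18]
  13 → host 2 (new)  [load 13/18]
  13 → host 3 (new)  [load 13/18]
  6 → host 4 (new)  [load 6/18]
  6 → host 4  [load 12/18]
  6 → host 4  [load 18/18]
  4 → host 1  [load 18/18]
  3 → host 2  [load 16/18]
4 hosts opened.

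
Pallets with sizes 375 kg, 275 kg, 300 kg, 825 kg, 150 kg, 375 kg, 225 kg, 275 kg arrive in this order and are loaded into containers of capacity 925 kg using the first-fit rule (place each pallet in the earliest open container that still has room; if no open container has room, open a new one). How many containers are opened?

  375 → container 1 (new)  [load 375/925]
  275 → container 1  [load 650/925]
  300 → container 2 (new)  [load 300/925]
  825 → container 3 (new)  [load 825/925]
  150 → container 1  [load 800/925]
  375 → container 2  [load 675/925]
  225 → container 2  [load 900/925]
  275 → container 4 (new)  [load 275/925]
4 containers opened.

4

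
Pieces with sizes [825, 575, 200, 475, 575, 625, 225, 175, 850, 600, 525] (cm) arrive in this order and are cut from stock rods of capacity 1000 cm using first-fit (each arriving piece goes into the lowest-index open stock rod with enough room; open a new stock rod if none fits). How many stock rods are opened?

  825 → stock rod 1 (new)  [load 825/1000]
  575 → stock rod 2 (new)  [load 575/1000]
  200 → stock rod 2  [load 775/1000]
  475 → stock rod 3 (new)  [load 475/1000]
  575 → stock rod 4 (new)  [load 575/1000]
  625 → stock rod 5 (new)  [load 625/1000]
  225 → stock rod 2  [load 1000/1000]
  175 → stock rod 1  [load 1000/1000]
  850 → stock rod 6 (new)  [load 850/1000]
  600 → stock rod 7 (new)  [load 600/1000]
  525 → stock rod 3  [load 1000/1000]
7 stock rods opened.

7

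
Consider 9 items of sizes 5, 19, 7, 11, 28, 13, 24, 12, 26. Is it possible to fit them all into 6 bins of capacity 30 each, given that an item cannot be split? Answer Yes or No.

A valid assignment using 6 bins:
  bin 1: 28 = 28
  bin 2: 26 = 26
  bin 3: 24 + 5 = 29
  bin 4: 19 + 11 = 30
  bin 5: 13 + 12 = 25
  bin 6: 7 = 7
Every load is within 30, so 6 bins suffice.

Yes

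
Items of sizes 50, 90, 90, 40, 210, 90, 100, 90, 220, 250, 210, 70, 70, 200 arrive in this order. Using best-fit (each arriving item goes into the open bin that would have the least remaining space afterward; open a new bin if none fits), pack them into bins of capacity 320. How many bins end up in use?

  50 → bin 1 (new)  [load 50/320]
  90 → bin 1  [load 140/320]
  90 → bin 1  [load 230/320]
  40 → bin 1  [load 270/320]
  210 → bin 2 (new)  [load 210/320]
  90 → bin 2  [load 300/320]
  100 → bin 3 (new)  [load 100/320]
  90 → bin 3  [load 190/320]
  220 → bin 4 (new)  [load 220/320]
  250 → bin 5 (new)  [load 250/320]
  210 → bin 6 (new)  [load 210/320]
  70 → bin 5  [load 320/320]
  70 → bin 4  [load 290/320]
  200 → bin 7 (new)  [load 200/320]
7 bins opened.

7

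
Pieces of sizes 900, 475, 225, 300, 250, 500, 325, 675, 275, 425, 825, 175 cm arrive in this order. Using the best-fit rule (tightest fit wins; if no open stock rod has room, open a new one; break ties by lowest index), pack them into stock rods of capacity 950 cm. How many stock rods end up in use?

6

  900 → stock rod 1 (new)  [load 900/950]
  475 → stock rod 2 (new)  [load 475/950]
  225 → stock rod 2  [load 700/950]
  300 → stock rod 3 (new)  [load 300/950]
  250 → stock rod 2  [load 950/950]
  500 → stock rod 3  [load 800/950]
  325 → stock rod 4 (new)  [load 325/950]
  675 → stock rod 5 (new)  [load 675/950]
  275 → stock rod 5  [load 950/950]
  425 → stock rod 4  [load 750/950]
  825 → stock rod 6 (new)  [load 825/950]
  175 → stock rod 4  [load 925/950]
6 stock rods opened.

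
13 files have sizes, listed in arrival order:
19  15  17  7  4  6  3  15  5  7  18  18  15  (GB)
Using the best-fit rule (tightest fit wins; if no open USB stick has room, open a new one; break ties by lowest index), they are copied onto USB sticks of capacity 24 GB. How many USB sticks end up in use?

  19 → USB stick 1 (new)  [load 19/24]
  15 → USB stick 2 (new)  [load 15/24]
  17 → USB stick 3 (new)  [load 17/24]
  7 → USB stick 3  [load 24/24]
  4 → USB stick 1  [load 23/24]
  6 → USB stick 2  [load 21/24]
  3 → USB stick 2  [load 24/24]
  15 → USB stick 4 (new)  [load 15/24]
  5 → USB stick 4  [load 20/24]
  7 → USB stick 5 (new)  [load 7/24]
  18 → USB stick 6 (new)  [load 18/24]
  18 → USB stick 7 (new)  [load 18/24]
  15 → USB stick 5  [load 22/24]
7 USB sticks opened.

7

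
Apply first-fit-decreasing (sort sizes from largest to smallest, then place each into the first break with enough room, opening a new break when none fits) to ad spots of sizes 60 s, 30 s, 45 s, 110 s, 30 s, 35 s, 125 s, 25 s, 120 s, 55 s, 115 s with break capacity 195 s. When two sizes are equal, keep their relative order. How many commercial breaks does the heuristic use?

Sorted descending: 125, 120, 115, 110, 60, 55, 45, 35, 30, 30, 25.
  125 → break 1 (new)  [load 125/195]
  120 → break 2 (new)  [load 120/195]
  115 → break 3 (new)  [load 115/195]
  110 → break 4 (new)  [load 110/195]
  60 → break 1  [load 185/195]
  55 → break 2  [load 175/195]
  45 → break 3  [load 160/195]
  35 → break 3  [load 195/195]
  30 → break 4  [load 140/195]
  30 → break 4  [load 170/195]
  25 → break 4  [load 195/195]
4 commercial breaks opened.

4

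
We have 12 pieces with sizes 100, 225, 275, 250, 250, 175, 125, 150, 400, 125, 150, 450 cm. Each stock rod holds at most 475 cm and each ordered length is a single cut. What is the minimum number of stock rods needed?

Total = 450 + 400 + 275 + 250 + 250 + 225 + 175 + 150 + 150 + 125 + 125 + 100 = 2675 cm.
Lower bound: ⌈2675/475⌉ = 6 stock rods.
A packing using 6 stock rods:
  stock rod 1: 450 = 450
  stock rod 2: 400 = 400
  stock rod 3: 275 + 175 = 450
  stock rod 4: 250 + 225 = 475
  stock rod 5: 250 + 125 + 100 = 475
  stock rod 6: 150 + 150 + 125 = 425
This matches the lower bound, so 6 is optimal.

6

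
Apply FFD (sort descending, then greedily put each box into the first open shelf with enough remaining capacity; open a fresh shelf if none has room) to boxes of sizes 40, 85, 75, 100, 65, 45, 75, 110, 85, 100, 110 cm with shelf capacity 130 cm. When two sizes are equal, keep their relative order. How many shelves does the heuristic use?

Sorted descending: 110, 110, 100, 100, 85, 85, 75, 75, 65, 45, 40.
  110 → shelf 1 (new)  [load 110/130]
  110 → shelf 2 (new)  [load 110/130]
  100 → shelf 3 (new)  [load 100/130]
  100 → shelf 4 (new)  [load 100/130]
  85 → shelf 5 (new)  [load 85/130]
  85 → shelf 6 (new)  [load 85/130]
  75 → shelf 7 (new)  [load 75/130]
  75 → shelf 8 (new)  [load 75/130]
  65 → shelf 9 (new)  [load 65/130]
  45 → shelf 5  [load 130/130]
  40 → shelf 6  [load 125/130]
9 shelves opened.

9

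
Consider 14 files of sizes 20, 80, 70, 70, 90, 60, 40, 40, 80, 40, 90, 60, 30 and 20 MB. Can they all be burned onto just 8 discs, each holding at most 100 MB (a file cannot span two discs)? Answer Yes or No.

No

Total = 790 MB; ⌈790/100⌉ = 8.
The bound of 8 does not rule out 8, but exhaustive search shows no assignment into 8 discs of capacity 100 MB exists — the minimum is 9.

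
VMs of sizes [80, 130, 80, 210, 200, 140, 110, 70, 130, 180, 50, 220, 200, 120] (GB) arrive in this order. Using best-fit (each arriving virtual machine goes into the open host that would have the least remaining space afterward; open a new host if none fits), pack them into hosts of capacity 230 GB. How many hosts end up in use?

10

  80 → host 1 (new)  [load 80/230]
  130 → host 1  [load 210/230]
  80 → host 2 (new)  [load 80/230]
  210 → host 3 (new)  [load 210/230]
  200 → host 4 (new)  [load 200/230]
  140 → host 2  [load 220/230]
  110 → host 5 (new)  [load 110/230]
  70 → host 5  [load 180/230]
  130 → host 6 (new)  [load 130/230]
  180 → host 7 (new)  [load 180/230]
  50 → host 5  [load 230/230]
  220 → host 8 (new)  [load 220/230]
  200 → host 9 (new)  [load 200/230]
  120 → host 10 (new)  [load 120/230]
10 hosts opened.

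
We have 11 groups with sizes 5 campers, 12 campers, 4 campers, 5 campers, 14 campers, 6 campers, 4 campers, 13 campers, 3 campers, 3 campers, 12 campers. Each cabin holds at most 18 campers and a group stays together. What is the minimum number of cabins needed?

5

Total = 14 + 13 + 12 + 12 + 6 + 5 + 5 + 4 + 4 + 3 + 3 = 81 campers.
Lower bound: ⌈81/18⌉ = 5 cabins.
A packing using 5 cabins:
  cabin 1: 14 + 4 = 18
  cabin 2: 13 + 5 = 18
  cabin 3: 12 + 6 = 18
  cabin 4: 12 + 5 = 17
  cabin 5: 4 + 3 + 3 = 10
This matches the lower bound, so 5 is optimal.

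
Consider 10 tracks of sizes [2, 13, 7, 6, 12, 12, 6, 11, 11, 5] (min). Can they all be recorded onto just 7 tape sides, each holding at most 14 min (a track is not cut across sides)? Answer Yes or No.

Yes

A valid assignment using 7 tape sides:
  side 1: 13 = 13
  side 2: 12 + 2 = 14
  side 3: 12 = 12
  side 4: 11 = 11
  side 5: 11 = 11
  side 6: 7 + 6 = 13
  side 7: 6 + 5 = 11
Every load is within 14 min, so 7 tape sides suffice.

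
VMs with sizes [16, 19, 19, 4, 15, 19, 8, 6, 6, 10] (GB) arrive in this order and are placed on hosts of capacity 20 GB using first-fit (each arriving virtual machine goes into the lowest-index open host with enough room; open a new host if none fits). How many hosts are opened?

  16 → host 1 (new)  [load 16/20]
  19 → host 2 (new)  [load 19/20]
  19 → host 3 (new)  [load 19/20]
  4 → host 1  [load 20/20]
  15 → host 4 (new)  [load 15/20]
  19 → host 5 (new)  [load 19/20]
  8 → host 6 (new)  [load 8/20]
  6 → host 6  [load 14/20]
  6 → host 6  [load 20/20]
  10 → host 7 (new)  [load 10/20]
7 hosts opened.

7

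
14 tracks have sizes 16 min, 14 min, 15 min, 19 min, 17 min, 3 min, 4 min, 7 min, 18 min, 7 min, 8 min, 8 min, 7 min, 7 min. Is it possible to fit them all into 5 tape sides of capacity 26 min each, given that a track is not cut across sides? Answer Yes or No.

No

Total = 150 min; ⌈150/26⌉ = 6.
At least 6 tape sides are required, but only 5 are allowed.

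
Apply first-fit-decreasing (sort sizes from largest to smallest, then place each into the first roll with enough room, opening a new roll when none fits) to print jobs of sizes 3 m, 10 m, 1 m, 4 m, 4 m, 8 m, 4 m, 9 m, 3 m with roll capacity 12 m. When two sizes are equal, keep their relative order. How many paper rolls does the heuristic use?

4

Sorted descending: 10, 9, 8, 4, 4, 4, 3, 3, 1.
  10 → roll 1 (new)  [load 10/12]
  9 → roll 2 (new)  [load 9/12]
  8 → roll 3 (new)  [load 8/12]
  4 → roll 3  [load 12/12]
  4 → roll 4 (new)  [load 4/12]
  4 → roll 4  [load 8/12]
  3 → roll 2  [load 12/12]
  3 → roll 4  [load 11/12]
  1 → roll 1  [load 11/12]
4 paper rolls opened.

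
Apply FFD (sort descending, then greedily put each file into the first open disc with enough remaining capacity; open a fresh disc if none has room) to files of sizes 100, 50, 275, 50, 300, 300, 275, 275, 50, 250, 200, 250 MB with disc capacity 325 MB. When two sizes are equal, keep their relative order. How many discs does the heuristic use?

Sorted descending: 300, 300, 275, 275, 275, 250, 250, 200, 100, 50, 50, 50.
  300 → disc 1 (new)  [load 300/325]
  300 → disc 2 (new)  [load 300/325]
  275 → disc 3 (new)  [load 275/325]
  275 → disc 4 (new)  [load 275/325]
  275 → disc 5 (new)  [load 275/325]
  250 → disc 6 (new)  [load 250/325]
  250 → disc 7 (new)  [load 250/325]
  200 → disc 8 (new)  [load 200/325]
  100 → disc 8  [load 300/325]
  50 → disc 3  [load 325/325]
  50 → disc 4  [load 325/325]
  50 → disc 5  [load 325/325]
8 discs opened.

8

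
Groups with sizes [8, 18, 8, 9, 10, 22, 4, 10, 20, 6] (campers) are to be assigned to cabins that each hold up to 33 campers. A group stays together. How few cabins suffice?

Total = 22 + 20 + 18 + 10 + 10 + 9 + 8 + 8 + 6 + 4 = 115 campers.
Lower bound: ⌈115/33⌉ = 4 cabins.
A packing using 4 cabins:
  cabin 1: 22 + 10 = 32
  cabin 2: 20 + 10 = 30
  cabin 3: 18 + 9 + 6 = 33
  cabin 4: 8 + 8 + 4 = 20
This matches the lower bound, so 4 is optimal.

4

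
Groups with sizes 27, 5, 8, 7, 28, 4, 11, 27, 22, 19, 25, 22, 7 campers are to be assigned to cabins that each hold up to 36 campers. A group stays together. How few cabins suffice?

7

Total = 28 + 27 + 27 + 25 + 22 + 22 + 19 + 11 + 8 + 7 + 7 + 5 + 4 = 212 campers.
Lower bound: ⌈212/36⌉ = 6 cabins.
Also, 7 groups each exceed 18 campers, and no two of those can share a cabin, so at least 7 cabins are needed.
A packing using 7 cabins:
  cabin 1: 28 + 8 = 36
  cabin 2: 27 + 7 = 34
  cabin 3: 27 + 7 = 34
  cabin 4: 25 + 11 = 36
  cabin 5: 22 + 5 + 4 = 31
  cabin 6: 22 = 22
  cabin 7: 19 = 19
This matches the lower bound, so 7 is optimal.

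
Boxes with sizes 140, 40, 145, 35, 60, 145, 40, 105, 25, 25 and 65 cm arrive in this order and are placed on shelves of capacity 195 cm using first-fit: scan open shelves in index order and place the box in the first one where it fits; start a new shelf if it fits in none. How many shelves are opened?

5

  140 → shelf 1 (new)  [load 140/195]
  40 → shelf 1  [load 180/195]
  145 → shelf 2 (new)  [load 145/195]
  35 → shelf 2  [load 180/195]
  60 → shelf 3 (new)  [load 60/195]
  145 → shelf 4 (new)  [load 145/195]
  40 → shelf 3  [load 100/195]
  105 → shelf 5 (new)  [load 105/195]
  25 → shelf 3  [load 125/195]
  25 → shelf 3  [load 150/195]
  65 → shelf 5  [load 170/195]
5 shelves opened.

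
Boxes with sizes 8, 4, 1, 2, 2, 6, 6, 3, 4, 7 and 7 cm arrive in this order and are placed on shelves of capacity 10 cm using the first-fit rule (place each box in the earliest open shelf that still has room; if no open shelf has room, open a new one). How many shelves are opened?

  8 → shelf 1 (new)  [load 8/10]
  4 → shelf 2 (new)  [load 4/10]
  1 → shelf 1  [load 9/10]
  2 → shelf 2  [load 6/10]
  2 → shelf 2  [load 8/10]
  6 → shelf 3 (new)  [load 6/10]
  6 → shelf 4 (new)  [load 6/10]
  3 → shelf 3  [load 9/10]
  4 → shelf 4  [load 10/10]
  7 → shelf 5 (new)  [load 7/10]
  7 → shelf 6 (new)  [load 7/10]
6 shelves opened.

6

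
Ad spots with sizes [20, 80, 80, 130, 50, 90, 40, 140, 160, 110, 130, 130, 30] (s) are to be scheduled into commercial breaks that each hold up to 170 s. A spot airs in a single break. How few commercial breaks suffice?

Total = 160 + 140 + 130 + 130 + 130 + 110 + 90 + 80 + 80 + 50 + 40 + 30 + 20 = 1190 s.
Lower bound: ⌈1190/170⌉ = 7 commercial breaks.
A packing using 8 commercial breaks:
  break 1: 160 = 160
  break 2: 140 + 30 = 170
  break 3: 130 + 40 = 170
  break 4: 130 + 20 = 150
  break 5: 130 = 130
  break 6: 110 + 50 = 160
  break 7: 90 + 80 = 170
  break 8: 80 = 80
No arrangement into 7 commercial breaks stays within capacity, so 8 is optimal.

8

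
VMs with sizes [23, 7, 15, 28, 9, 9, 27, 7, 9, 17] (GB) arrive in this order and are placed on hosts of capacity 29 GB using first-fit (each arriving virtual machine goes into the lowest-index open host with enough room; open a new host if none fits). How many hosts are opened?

  23 → host 1 (new)  [load 23/29]
  7 → host 2 (new)  [load 7/29]
  15 → host 2  [load 22/29]
  28 → host 3 (new)  [load 28/29]
  9 → host 4 (new)  [load 9/29]
  9 → host 4  [load 18/29]
  27 → host 5 (new)  [load 27/29]
  7 → host 2  [load 29/29]
  9 → host 4  [load 27/29]
  17 → host 6 (new)  [load 17/29]
6 hosts opened.

6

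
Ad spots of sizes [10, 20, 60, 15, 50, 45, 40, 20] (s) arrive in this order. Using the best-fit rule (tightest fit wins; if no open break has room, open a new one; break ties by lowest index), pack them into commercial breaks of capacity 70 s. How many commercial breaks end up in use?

5

  10 → break 1 (new)  [load 10/70]
  20 → break 1  [load 30/70]
  60 → break 2 (new)  [load 60/70]
  15 → break 1  [load 45/70]
  50 → break 3 (new)  [load 50/70]
  45 → break 4 (new)  [load 45/70]
  40 → break 5 (new)  [load 40/70]
  20 → break 3  [load 70/70]
5 commercial breaks opened.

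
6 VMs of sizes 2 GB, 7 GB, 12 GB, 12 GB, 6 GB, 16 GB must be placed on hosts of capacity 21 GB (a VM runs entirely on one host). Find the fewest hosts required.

Total = 16 + 12 + 12 + 7 + 6 + 2 = 55 GB.
Lower bound: ⌈55/21⌉ = 3 hosts.
A packing using 3 hosts:
  host 1: 16 + 2 = 18
  host 2: 12 + 7 = 19
  host 3: 12 + 6 = 18
This matches the lower bound, so 3 is optimal.

3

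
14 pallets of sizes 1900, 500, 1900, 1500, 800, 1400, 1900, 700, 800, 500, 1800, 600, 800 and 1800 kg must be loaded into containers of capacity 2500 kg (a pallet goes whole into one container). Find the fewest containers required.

8

Total = 1900 + 1900 + 1900 + 1800 + 1800 + 1500 + 1400 + 800 + 800 + 800 + 700 + 600 + 500 + 500 = 16900 kg.
Lower bound: ⌈16900/2500⌉ = 7 containers.
A packing using 8 containers:
  container 1: 1900 + 600 = 2500
  container 2: 1900 + 500 = 2400
  container 3: 1900 + 500 = 2400
  container 4: 1800 + 700 = 2500
  container 5: 1800 = 1800
  container 6: 1500 + 800 = 2300
  container 7: 1400 + 800 = 2200
  container 8: 800 = 800
No arrangement into 7 containers stays within capacity, so 8 is optimal.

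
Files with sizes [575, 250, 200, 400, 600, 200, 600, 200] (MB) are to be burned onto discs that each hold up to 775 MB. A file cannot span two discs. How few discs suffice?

5

Total = 600 + 600 + 575 + 400 + 250 + 200 + 200 + 200 = 3025 MB.
Lower bound: ⌈3025/775⌉ = 4 discs.
A packing using 5 discs:
  disc 1: 600 = 600
  disc 2: 600 = 600
  disc 3: 575 + 200 = 775
  disc 4: 400 + 250 = 650
  disc 5: 200 + 200 = 400
No arrangement into 4 discs stays within capacity, so 5 is optimal.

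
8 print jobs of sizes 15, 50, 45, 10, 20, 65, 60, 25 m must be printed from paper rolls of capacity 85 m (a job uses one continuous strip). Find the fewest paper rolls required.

Total = 65 + 60 + 50 + 45 + 25 + 20 + 15 + 10 = 290 m.
Lower bound: ⌈290/85⌉ = 4 paper rolls.
A packing using 4 paper rolls:
  roll 1: 65 + 20 = 85
  roll 2: 60 + 25 = 85
  roll 3: 50 + 15 + 10 = 75
  roll 4: 45 = 45
This matches the lower bound, so 4 is optimal.

4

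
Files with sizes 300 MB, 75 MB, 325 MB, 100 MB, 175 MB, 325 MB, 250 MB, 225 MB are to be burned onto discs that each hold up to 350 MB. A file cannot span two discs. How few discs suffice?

6

Total = 325 + 325 + 300 + 250 + 225 + 175 + 100 + 75 = 1775 MB.
Lower bound: ⌈1775/350⌉ = 6 discs.
A packing using 6 discs:
  disc 1: 325 = 325
  disc 2: 325 = 325
  disc 3: 300 = 300
  disc 4: 250 + 100 = 350
  disc 5: 225 + 75 = 300
  disc 6: 175 = 175
This matches the lower bound, so 6 is optimal.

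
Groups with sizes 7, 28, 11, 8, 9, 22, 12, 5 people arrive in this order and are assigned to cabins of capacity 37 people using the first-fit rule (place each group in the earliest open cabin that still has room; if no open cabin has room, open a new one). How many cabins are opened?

  7 → cabin 1 (new)  [load 7/37]
  28 → cabin 1  [load 35/37]
  11 → cabin 2 (new)  [load 11/37]
  8 → cabin 2  [load 19/37]
  9 → cabin 2  [load 28/37]
  22 → cabin 3 (new)  [load 22/37]
  12 → cabin 3  [load 34/37]
  5 → cabin 2  [load 33/37]
3 cabins opened.

3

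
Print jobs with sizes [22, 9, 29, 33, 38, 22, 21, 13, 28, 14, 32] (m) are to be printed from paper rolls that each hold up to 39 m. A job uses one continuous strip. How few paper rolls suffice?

Total = 38 + 33 + 32 + 29 + 28 + 22 + 22 + 21 + 14 + 13 + 9 = 261 m.
Lower bound: ⌈261/39⌉ = 7 paper rolls.
Also, 8 print jobs each exceed 39/2 m, and no two of those can share a roll, so at least 8 paper rolls are needed.
A packing using 8 paper rolls:
  roll 1: 38 = 38
  roll 2: 33 = 33
  roll 3: 32 = 32
  roll 4: 29 + 9 = 38
  roll 5: 28 = 28
  roll 6: 22 + 14 = 36
  roll 7: 22 + 13 = 35
  roll 8: 21 = 21
This matches the lower bound, so 8 is optimal.

8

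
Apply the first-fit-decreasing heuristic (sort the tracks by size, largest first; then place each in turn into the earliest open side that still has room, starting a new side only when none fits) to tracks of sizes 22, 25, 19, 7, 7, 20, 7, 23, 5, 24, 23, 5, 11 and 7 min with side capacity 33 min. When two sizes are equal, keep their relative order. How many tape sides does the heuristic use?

7

Sorted descending: 25, 24, 23, 23, 22, 20, 19, 11, 7, 7, 7, 7, 5, 5.
  25 → side 1 (new)  [load 25/33]
  24 → side 2 (new)  [load 24/33]
  23 → side 3 (new)  [load 23/33]
  23 → side 4 (new)  [load 23/33]
  22 → side 5 (new)  [load 22/33]
  20 → side 6 (new)  [load 20/33]
  19 → side 7 (new)  [load 19/33]
  11 → side 5  [load 33/33]
  7 → side 1  [load 32/33]
  7 → side 2  [load 31/33]
  7 → side 3  [load 30/33]
  7 → side 4  [load 30/33]
  5 → side 6  [load 25/33]
  5 → side 6  [load 30/33]
7 tape sides opened.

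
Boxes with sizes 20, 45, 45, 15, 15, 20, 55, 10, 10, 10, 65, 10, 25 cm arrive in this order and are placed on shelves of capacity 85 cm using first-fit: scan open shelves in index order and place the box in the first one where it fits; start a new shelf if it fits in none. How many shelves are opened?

5

  20 → shelf 1 (new)  [load 20/85]
  45 → shelf 1  [load 65/85]
  45 → shelf 2 (new)  [load 45/85]
  15 → shelf 1  [load 80/85]
  15 → shelf 2  [load 60/85]
  20 → shelf 2  [load 80/85]
  55 → shelf 3 (new)  [load 55/85]
  10 → shelf 3  [load 65/85]
  10 → shelf 3  [load 75/85]
  10 → shelf 3  [load 85/85]
  65 → shelf 4 (new)  [load 65/85]
  10 → shelf 4  [load 75/85]
  25 → shelf 5 (new)  [load 25/85]
5 shelves opened.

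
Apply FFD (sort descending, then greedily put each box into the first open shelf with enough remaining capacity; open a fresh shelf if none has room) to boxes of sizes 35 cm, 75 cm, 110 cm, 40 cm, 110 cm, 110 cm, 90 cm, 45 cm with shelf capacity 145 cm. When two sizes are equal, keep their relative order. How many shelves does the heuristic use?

5

Sorted descending: 110, 110, 110, 90, 75, 45, 40, 35.
  110 → shelf 1 (new)  [load 110/145]
  110 → shelf 2 (new)  [load 110/145]
  110 → shelf 3 (new)  [load 110/145]
  90 → shelf 4 (new)  [load 90/145]
  75 → shelf 5 (new)  [load 75/145]
  45 → shelf 4  [load 135/145]
  40 → shelf 5  [load 115/145]
  35 → shelf 1  [load 145/145]
5 shelves opened.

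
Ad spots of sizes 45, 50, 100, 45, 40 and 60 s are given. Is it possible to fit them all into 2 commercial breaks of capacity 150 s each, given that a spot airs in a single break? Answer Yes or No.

No

Total = 340 s; ⌈340/150⌉ = 3.
At least 3 commercial breaks are required, but only 2 are allowed.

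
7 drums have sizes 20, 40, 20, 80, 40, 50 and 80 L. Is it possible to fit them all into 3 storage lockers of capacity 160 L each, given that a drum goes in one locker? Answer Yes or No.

Yes

A valid assignment using 3 storage lockers:
  locker 1: 80 + 80 = 160
  locker 2: 50 + 40 + 40 + 20 = 150
  locker 3: 20 = 20
Every load is within 160 L, so 3 storage lockers suffice.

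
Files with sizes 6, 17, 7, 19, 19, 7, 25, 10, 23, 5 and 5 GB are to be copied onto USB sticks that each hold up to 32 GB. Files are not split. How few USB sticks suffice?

5

Total = 25 + 23 + 19 + 19 + 17 + 10 + 7 + 7 + 6 + 5 + 5 = 143 GB.
Lower bound: ⌈143/32⌉ = 5 USB sticks.
A packing using 5 USB sticks:
  USB stick 1: 25 + 7 = 32
  USB stick 2: 23 + 7 = 30
  USB stick 3: 19 + 10 = 29
  USB stick 4: 19 + 6 + 5 = 30
  USB stick 5: 17 + 5 = 22
This matches the lower bound, so 5 is optimal.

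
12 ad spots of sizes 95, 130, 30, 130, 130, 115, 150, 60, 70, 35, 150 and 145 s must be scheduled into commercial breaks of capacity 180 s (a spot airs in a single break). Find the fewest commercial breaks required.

8

Total = 150 + 150 + 145 + 130 + 130 + 130 + 115 + 95 + 70 + 60 + 35 + 30 = 1240 s.
Lower bound: ⌈1240/180⌉ = 7 commercial breaks.
Also, 8 ad spots each exceed 90 s, and no two of those can share a break, so at least 8 commercial breaks are needed.
A packing using 8 commercial breaks:
  break 1: 150 + 30 = 180
  break 2: 150 = 150
  break 3: 145 + 35 = 180
  break 4: 130 = 130
  break 5: 130 = 130
  break 6: 130 = 130
  break 7: 115 + 60 = 175
  break 8: 95 + 70 = 165
This matches the lower bound, so 8 is optimal.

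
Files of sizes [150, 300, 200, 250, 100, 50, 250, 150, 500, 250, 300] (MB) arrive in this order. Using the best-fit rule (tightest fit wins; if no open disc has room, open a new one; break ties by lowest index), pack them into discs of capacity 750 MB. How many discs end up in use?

4

  150 → disc 1 (new)  [load 150/750]
  300 → disc 1  [load 450/750]
  200 → disc 1  [load 650/750]
  250 → disc 2 (new)  [load 250/750]
  100 → disc 1  [load 750/750]
  50 → disc 2  [load 300/750]
  250 → disc 2  [load 550/750]
  150 → disc 2  [load 700/750]
  500 → disc 3 (new)  [load 500/750]
  250 → disc 3  [load 750/750]
  300 → disc 4 (new)  [load 300/750]
4 discs opened.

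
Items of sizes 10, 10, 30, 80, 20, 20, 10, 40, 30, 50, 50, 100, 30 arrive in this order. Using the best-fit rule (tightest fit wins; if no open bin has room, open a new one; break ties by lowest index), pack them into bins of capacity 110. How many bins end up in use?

  10 → bin 1 (new)  [load 10/110]
  10 → bin 1  [load 20/110]
  30 → bin 1  [load 50/110]
  80 → bin 2 (new)  [load 80/110]
  20 → bin 2  [load 100/110]
  20 → bin 1  [load 70/110]
  10 → bin 2  [load 110/110]
  40 → bin 1  [load 110/110]
  30 → bin 3 (new)  [load 30/110]
  50 → bin 3  [load 80/110]
  50 → bin 4 (new)  [load 50/110]
  100 → bin 5 (new)  [load 100/110]
  30 → bin 3  [load 110/110]
5 bins opened.

5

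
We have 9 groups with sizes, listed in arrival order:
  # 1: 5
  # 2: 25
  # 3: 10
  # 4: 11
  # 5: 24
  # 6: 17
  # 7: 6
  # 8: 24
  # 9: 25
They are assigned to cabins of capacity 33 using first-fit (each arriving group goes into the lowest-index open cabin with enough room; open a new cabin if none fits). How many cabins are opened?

  5 → cabin 1 (new)  [load 5/33]
  25 → cabin 1  [load 30/33]
  10 → cabin 2 (new)  [load 10/33]
  11 → cabin 2  [load 21/33]
  24 → cabin 3 (new)  [load 24/33]
  17 → cabin 4 (new)  [load 17/33]
  6 → cabin 2  [load 27/33]
  24 → cabin 5 (new)  [load 24/33]
  25 → cabin 6 (new)  [load 25/33]
6 cabins opened.

6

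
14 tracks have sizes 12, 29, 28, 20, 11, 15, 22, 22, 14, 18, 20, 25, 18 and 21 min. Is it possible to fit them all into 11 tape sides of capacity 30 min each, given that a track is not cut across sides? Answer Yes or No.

A valid assignment using 11 tape sides:
  side 1: 29 = 29
  side 2: 28 = 28
  side 3: 25 = 25
  side 4: 22 = 22
  side 5: 22 = 22
  side 6: 21 = 21
  side 7: 20 = 20
  side 8: 20 = 20
  side 9: 18 + 12 = 30
  side 10: 18 + 11 = 29
  side 11: 15 + 14 = 29
Every load is within 30 min, so 11 tape sides suffice.

Yes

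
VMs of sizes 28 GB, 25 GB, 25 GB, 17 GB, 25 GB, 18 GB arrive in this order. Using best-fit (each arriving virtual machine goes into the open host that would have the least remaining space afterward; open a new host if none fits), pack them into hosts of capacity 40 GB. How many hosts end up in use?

  28 → host 1 (new)  [load 28/40]
  25 → host 2 (new)  [load 25/40]
  25 → host 3 (new)  [load 25/40]
  17 → host 4 (new)  [load 17/40]
  25 → host 5 (new)  [load 25/40]
  18 → host 4  [load 35/40]
5 hosts opened.

5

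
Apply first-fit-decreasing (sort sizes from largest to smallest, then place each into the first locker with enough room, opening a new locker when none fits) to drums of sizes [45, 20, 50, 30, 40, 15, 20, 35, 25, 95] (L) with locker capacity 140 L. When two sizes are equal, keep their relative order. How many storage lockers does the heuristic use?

3

Sorted descending: 95, 50, 45, 40, 35, 30, 25, 20, 20, 15.
  95 → locker 1 (new)  [load 95/140]
  50 → locker 2 (new)  [load 50/140]
  45 → locker 1  [load 140/140]
  40 → locker 2  [load 90/140]
  35 → locker 2  [load 125/140]
  30 → locker 3 (new)  [load 30/140]
  25 → locker 3  [load 55/140]
  20 → locker 3  [load 75/140]
  20 → locker 3  [load 95/140]
  15 → locker 2  [load 140/140]
3 storage lockers opened.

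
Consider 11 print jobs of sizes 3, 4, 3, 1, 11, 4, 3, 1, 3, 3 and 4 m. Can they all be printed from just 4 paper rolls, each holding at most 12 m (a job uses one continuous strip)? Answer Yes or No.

A valid assignment using 4 paper rolls:
  roll 1: 11 + 1 = 12
  roll 2: 4 + 4 + 4 = 12
  roll 3: 3 + 3 + 3 + 3 = 12
  roll 4: 3 + 1 = 4
Every load is within 12 m, so 4 paper rolls suffice.

Yes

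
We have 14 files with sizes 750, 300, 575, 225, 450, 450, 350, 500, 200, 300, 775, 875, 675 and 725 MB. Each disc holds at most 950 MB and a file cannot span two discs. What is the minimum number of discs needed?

9

Total = 875 + 775 + 750 + 725 + 675 + 575 + 500 + 450 + 450 + 350 + 300 + 300 + 225 + 200 = 7150 MB.
Lower bound: ⌈7150/950⌉ = 8 discs.
A packing using 9 discs:
  disc 1: 875 = 875
  disc 2: 775 = 775
  disc 3: 750 + 200 = 950
  disc 4: 725 + 225 = 950
  disc 5: 675 = 675
  disc 6: 575 + 350 = 925
  disc 7: 500 + 450 = 950
  disc 8: 450 + 300 = 750
  disc 9: 300 = 300
No arrangement into 8 discs stays within capacity, so 9 is optimal.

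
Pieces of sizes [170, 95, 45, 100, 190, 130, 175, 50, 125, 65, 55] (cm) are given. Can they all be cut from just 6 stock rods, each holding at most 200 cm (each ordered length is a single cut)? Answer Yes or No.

Total = 1200 cm; ⌈1200/200⌉ = 6.
The bound of 6 does not rule out 6, but exhaustive search shows no assignment into 6 stock rods of capacity 200 cm exists — the minimum is 7.

No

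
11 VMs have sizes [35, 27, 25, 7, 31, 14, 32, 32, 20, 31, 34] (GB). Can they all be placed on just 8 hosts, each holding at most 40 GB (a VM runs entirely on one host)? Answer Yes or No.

No

Total = 288 GB; ⌈288/40⌉ = 8.
The bound of 8 does not rule out 8, but exhaustive search shows no assignment into 8 hosts of capacity 40 GB exists — the minimum is 9.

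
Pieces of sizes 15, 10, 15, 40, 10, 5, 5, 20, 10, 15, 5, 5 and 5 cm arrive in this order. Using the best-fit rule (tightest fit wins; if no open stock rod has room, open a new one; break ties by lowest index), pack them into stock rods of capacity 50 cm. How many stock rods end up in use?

4

  15 → stock rod 1 (new)  [load 15/50]
  10 → stock rod 1  [load 25/50]
  15 → stock rod 1  [load 40/50]
  40 → stock rod 2 (new)  [load 40/50]
  10 → stock rod 1  [load 50/50]
  5 → stock rod 2  [load 45/50]
  5 → stock rod 2  [load 50/50]
  20 → stock rod 3 (new)  [load 20/50]
  10 → stock rod 3  [load 30/50]
  15 → stock rod 3  [load 45/50]
  5 → stock rod 3  [load 50/50]
  5 → stock rod 4 (new)  [load 5/50]
  5 → stock rod 4  [load 10/50]
4 stock rods opened.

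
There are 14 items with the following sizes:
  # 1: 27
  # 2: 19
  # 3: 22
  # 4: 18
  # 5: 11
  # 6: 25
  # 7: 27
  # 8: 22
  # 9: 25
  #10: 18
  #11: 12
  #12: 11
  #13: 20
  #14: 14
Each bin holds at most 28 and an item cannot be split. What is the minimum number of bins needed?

12

Total = 27 + 27 + 25 + 25 + 22 + 22 + 20 + 19 + 18 + 18 + 14 + 12 + 11 + 11 = 271.
Lower bound: ⌈271/28⌉ = 10 bins.
A packing using 12 bins:
  bin 1: 27 = 27
  bin 2: 27 = 27
  bin 3: 25 = 25
  bin 4: 25 = 25
  bin 5: 22 = 22
  bin 6: 22 = 22
  bin 7: 20 = 20
  bin 8: 19 = 19
  bin 9: 18 = 18
  bin 10: 18 = 18
  bin 11: 14 + 12 = 26
  bin 12: 11 + 11 = 22
No arrangement into 11 bins stays within capacity, so 12 is optimal.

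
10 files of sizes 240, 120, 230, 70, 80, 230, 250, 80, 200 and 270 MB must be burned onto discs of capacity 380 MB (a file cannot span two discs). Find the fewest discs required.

Total = 270 + 250 + 240 + 230 + 230 + 200 + 120 + 80 + 80 + 70 = 1770 MB.
Lower bound: ⌈1770/380⌉ = 5 discs.
Also, 6 files each exceed 190 MB, and no two of those can share a disc, so at least 6 discs are needed.
A packing using 6 discs:
  disc 1: 270 + 80 = 350
  disc 2: 250 + 120 = 370
  disc 3: 240 + 80 = 320
  disc 4: 230 + 70 = 300
  disc 5: 230 = 230
  disc 6: 200 = 200
This matches the lower bound, so 6 is optimal.

6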